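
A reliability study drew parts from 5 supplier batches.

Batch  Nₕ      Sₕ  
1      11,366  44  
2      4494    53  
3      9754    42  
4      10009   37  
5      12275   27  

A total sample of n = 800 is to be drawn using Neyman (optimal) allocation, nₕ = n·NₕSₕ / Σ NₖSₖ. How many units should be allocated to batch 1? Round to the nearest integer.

1: NₕSₕ = 11366·44 = 500104
2: NₕSₕ = 4494·53 = 238182
3: NₕSₕ = 9754·42 = 409668
4: NₕSₕ = 10009·37 = 370333
5: NₕSₕ = 12275·27 = 331425
Σ NₕSₕ = 1849712.
n_1 = 800·500104/1849712 = 216.295... → 216.

216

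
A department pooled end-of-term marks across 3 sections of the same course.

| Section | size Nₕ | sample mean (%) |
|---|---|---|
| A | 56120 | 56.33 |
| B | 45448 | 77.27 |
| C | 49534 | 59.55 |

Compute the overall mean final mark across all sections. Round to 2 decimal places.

x̄_st = (Σ Nₕx̄ₕ) / (Σ Nₕ) = (56120·56.33 + 45448·77.27 + 49534·59.55) / 151102
= 9622756.26 / 151102 = 63.6838... → 63.68.

63.68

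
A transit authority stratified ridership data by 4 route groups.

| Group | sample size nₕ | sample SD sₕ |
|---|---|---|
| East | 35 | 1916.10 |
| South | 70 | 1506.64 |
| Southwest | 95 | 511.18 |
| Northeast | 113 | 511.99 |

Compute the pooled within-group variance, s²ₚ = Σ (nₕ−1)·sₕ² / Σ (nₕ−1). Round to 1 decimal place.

1085366.0

East: (35−1)·1916.10² = 34·3671439.21 = 124828933.14
South: (70−1)·1506.64² = 69·2269964.0896 = 156627522.1824
Southwest: (95−1)·511.18² = 94·261304.9924 = 24562669.2856
Northeast: (113−1)·511.99² = 112·262133.7601 = 29358981.1312
Numerator = 335378105.7392; denominator = Σ(nₕ−1) = 309.
s²ₚ = 335378105.7392/309 = 1085366.038... → 1085366.0.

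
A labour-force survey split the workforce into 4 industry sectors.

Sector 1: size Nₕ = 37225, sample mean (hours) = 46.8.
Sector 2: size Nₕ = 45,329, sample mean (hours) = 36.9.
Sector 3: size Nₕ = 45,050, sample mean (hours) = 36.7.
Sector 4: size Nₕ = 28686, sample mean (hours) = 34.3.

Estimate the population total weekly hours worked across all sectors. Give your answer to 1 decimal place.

6052034.9

Estimate total by summing Nₕ·x̄ₕ over strata.
37225·46.8 + 45329·36.9 + 45050·36.7 + 28686·34.3 = 1742130 + 1672640.1 + 1653335 + 983929.8 = 6052034.9.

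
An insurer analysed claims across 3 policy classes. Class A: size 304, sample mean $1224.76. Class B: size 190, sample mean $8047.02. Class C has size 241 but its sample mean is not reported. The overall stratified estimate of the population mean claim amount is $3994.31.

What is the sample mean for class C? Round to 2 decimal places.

4292.77

Σ Nₕx̄ₕ = N·μ, so 241·x̄_C = 735·3994.31 − (304·1224.76 + 190·8047.02).
= 2935817.85 − 1901260.84 = 1034557.01.
x̄_C = 1034557.01 / 241 = 4292.7677... → 4292.77.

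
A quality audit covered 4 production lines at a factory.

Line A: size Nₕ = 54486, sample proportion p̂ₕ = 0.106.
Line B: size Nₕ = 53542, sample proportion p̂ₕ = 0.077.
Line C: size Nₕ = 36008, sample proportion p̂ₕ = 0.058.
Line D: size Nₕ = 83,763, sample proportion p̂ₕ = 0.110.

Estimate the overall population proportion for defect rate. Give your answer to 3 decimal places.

Wₕ = Nₕ/N with N = 227799: 0.2392, 0.2350, 0.1581, 0.3677.
p̂_st = 0.2392·0.106 + 0.2350·0.077 + 0.1581·0.058 + 0.3677·0.110 ≈ 0.09307... → 0.093.

0.093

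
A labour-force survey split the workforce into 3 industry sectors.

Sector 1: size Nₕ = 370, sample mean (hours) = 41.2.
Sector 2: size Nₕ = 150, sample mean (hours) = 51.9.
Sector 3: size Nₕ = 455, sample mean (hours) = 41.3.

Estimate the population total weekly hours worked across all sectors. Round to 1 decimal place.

Estimate total by summing Nₕ·x̄ₕ over strata.
370·41.2 + 150·51.9 + 455·41.3 = 15244 + 7785 + 18791.5 = 41820.5.

41820.5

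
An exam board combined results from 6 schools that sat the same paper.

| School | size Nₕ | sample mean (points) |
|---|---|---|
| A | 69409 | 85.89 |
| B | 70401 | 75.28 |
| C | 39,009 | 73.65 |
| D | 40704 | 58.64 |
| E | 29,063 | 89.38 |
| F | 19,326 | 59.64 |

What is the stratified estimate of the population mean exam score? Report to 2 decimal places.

x̄_st = (Σ Nₕx̄ₕ) / (Σ Nₕ) = (69409·85.89 + 70401·75.28 + 39009·73.65 + 40704·58.64 + 29063·89.38 + 19326·59.64) / 267912
= 20271475.28 / 267912 = 75.6647... → 75.66.

75.66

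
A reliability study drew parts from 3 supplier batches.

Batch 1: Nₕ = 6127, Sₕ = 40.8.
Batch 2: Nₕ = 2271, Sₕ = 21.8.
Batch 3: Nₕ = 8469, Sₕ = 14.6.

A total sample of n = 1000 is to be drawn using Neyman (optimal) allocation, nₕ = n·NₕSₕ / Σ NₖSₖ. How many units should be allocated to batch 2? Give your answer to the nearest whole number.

117

1: NₕSₕ = 6127·40.8 = 249981.6
2: NₕSₕ = 2271·21.8 = 49507.8
3: NₕSₕ = 8469·14.6 = 123647.4
Σ NₕSₕ = 423136.8.
n_2 = 1000·49507.8/423136.8 = 117.002... → 117.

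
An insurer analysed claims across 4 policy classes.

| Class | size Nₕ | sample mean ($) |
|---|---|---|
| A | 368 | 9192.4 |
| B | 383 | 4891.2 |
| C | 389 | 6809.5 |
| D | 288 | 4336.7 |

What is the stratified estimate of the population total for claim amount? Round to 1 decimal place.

Population total = Σ Nₕ·x̄ₕ (each stratum's size times its mean).
368·9192.4 + 383·4891.2 + 389·6809.5 + 288·4336.7 = 3382803.2 + 1873329.6 + 2648895.5 + 1248969.6 = 9153997.9.

9153997.9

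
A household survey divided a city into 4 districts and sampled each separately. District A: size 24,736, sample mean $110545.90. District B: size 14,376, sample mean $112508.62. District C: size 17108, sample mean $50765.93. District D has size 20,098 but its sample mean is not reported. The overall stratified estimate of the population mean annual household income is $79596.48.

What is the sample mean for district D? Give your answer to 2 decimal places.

42504.39

Σ Nₕx̄ₕ = N·μ, so 20098·x̄_D = 76318·79596.48 − (24736·110545.90 + 14376·112508.62 + 17108·50765.93).
= 6074644160.64 − 5220390833.96 = 854253326.68.
x̄_D = 854253326.68 / 20098 = 42504.3948... → 42504.39.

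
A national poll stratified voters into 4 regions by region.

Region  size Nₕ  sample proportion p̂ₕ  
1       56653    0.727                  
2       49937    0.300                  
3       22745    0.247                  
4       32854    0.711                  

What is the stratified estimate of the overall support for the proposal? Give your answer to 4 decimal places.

N = 56653 + 49937 + 22745 + 32854 = 162189.
Overall proportion = Σ (Nₕ/N)·p̂ₕ.
Σ Nₕp̂ₕ = 41186.731 + 14981.1 + 5618.015 + 23359.194 = 85145.04.
85145.04 / 162189 = 0.524974... → 0.5250.

0.5250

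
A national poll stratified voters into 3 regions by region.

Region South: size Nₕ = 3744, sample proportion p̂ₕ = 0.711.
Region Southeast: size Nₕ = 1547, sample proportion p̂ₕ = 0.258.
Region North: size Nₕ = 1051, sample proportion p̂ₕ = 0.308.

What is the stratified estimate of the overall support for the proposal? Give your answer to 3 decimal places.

0.534

Wₕ = Nₕ/N with N = 6342: 0.5904, 0.2439, 0.1657.
p̂_st = 0.5904·0.711 + 0.2439·0.258 + 0.1657·0.308 ≈ 0.53371... → 0.534.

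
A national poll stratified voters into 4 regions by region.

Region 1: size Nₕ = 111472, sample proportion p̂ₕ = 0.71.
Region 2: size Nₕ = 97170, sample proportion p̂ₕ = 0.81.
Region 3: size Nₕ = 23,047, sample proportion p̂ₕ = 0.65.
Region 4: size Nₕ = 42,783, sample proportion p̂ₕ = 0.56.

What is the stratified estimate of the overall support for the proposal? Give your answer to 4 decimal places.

N = 111472 + 97170 + 23047 + 42783 = 274472.
Overall proportion = Σ (Nₕ/N)·p̂ₕ.
Σ Nₕp̂ₕ = 79145.12 + 78707.7 + 14980.55 + 23958.48 = 196791.85.
196791.85 / 274472 = 0.716983... → 0.7170.

0.7170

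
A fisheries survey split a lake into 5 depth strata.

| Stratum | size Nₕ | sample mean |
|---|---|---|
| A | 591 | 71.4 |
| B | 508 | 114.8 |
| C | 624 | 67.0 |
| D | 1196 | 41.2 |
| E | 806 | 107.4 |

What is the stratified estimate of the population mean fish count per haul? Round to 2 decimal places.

74.67

N = 3725; weights Wₕ = Nₕ/N = (0.1587, 0.1364, 0.1675, 0.3211, 0.2164).
x̄_st = Σ Wₕ·x̄ₕ = 0.1587·71.4 + 0.1364·114.8 + 0.1675·67.0 + 0.3211·41.2 + 0.2164·107.4 ≈ 74.6747...
→ 74.67.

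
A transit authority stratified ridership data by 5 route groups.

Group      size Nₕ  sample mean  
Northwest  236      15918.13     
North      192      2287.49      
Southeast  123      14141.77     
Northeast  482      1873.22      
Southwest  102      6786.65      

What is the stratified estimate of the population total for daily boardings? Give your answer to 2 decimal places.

7530444.81

Estimate total by summing Nₕ·x̄ₕ over strata.
236·15918.13 + 192·2287.49 + 123·14141.77 + 482·1873.22 + 102·6786.65 = 3756678.68 + 439198.08 + 1739437.71 + 902892.04 + 692238.3 = 7530444.81.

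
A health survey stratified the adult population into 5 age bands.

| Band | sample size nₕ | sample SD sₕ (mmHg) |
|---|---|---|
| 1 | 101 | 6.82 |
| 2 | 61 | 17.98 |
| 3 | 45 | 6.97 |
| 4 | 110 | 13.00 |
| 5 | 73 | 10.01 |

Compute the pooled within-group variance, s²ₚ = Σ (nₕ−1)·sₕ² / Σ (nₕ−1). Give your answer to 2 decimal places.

1: (101−1)·6.82² = 100·46.5124 = 4651.24
2: (61−1)·17.98² = 60·323.2804 = 19396.824
3: (45−1)·6.97² = 44·48.5809 = 2137.5596
4: (110−1)·13.00² = 109·169 = 18421
5: (73−1)·10.01² = 72·100.2001 = 7214.4072
Numerator = 51821.0308; denominator = Σ(nₕ−1) = 385.
s²ₚ = 51821.0308/385 = 134.6001... → 134.60.

134.60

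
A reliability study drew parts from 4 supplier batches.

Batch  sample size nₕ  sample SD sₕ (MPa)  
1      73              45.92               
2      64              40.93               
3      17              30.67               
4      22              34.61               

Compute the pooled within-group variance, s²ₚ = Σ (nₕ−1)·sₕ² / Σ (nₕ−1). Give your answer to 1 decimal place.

1730.1

Degrees of freedom: 72 + 63 + 16 + 21 = 172.
Σ(nₕ−1)sₕ² = 72·2108.6464 + 63·1675.2649 + 16·940.6489 + 21·1197.8521 = 297569.506.
s²ₚ = 297569.506 / 172 = 1730.055... → 1730.1.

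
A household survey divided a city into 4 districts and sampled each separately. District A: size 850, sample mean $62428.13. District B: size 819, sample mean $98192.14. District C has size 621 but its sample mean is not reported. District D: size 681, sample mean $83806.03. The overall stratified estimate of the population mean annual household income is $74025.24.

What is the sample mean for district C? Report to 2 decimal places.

Σ Nₕx̄ₕ = N·μ, so 621·x̄_C = 2971·74025.24 − (850·62428.13 + 819·98192.14 + 681·83806.03).
= 219928988.04 − 190555179.59 = 29373808.45.
x̄_C = 29373808.45 / 621 = 47300.8188... → 47300.82.

47300.82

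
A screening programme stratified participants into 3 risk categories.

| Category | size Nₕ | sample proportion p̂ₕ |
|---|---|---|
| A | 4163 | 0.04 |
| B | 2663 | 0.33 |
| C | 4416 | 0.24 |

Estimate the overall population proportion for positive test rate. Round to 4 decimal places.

0.1873

N = 4163 + 2663 + 4416 = 11242.
Overall proportion = Σ (Nₕ/N)·p̂ₕ.
Σ Nₕp̂ₕ = 166.52 + 878.79 + 1059.84 = 2105.15.
2105.15 / 11242 = 0.187258... → 0.1873.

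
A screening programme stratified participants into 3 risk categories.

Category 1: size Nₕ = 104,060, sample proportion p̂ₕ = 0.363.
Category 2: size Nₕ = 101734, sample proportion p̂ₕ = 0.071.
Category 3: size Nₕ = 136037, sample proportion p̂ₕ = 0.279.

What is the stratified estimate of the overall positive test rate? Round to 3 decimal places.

0.243

N = 104060 + 101734 + 136037 = 341831.
Overall proportion = Σ (Nₕ/N)·p̂ₕ.
Σ Nₕp̂ₕ = 37773.78 + 7223.114 + 37954.323 = 82951.217.
82951.217 / 341831 = 0.24267... → 0.243.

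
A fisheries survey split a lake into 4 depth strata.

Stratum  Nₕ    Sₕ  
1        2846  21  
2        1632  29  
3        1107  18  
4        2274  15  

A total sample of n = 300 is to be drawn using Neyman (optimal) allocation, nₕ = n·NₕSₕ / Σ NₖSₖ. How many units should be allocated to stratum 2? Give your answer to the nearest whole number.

88

Σ NₕSₕ = 2846·21 + 1632·29 + 1107·18 + 2274·15 = 161130.
Share for 2: 47328/161130 = 0.29373.
n_2 = 300 × 0.29373 = 88.118... → 88.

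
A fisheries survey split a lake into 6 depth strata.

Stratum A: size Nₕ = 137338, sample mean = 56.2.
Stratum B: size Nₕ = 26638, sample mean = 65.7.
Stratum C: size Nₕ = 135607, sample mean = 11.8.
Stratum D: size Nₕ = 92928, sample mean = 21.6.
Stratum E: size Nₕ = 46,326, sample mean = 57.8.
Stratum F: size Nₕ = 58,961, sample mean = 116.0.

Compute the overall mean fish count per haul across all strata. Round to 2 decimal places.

N = 137338 + 26638 + 135607 + 92928 + 46326 + 58961 = 497798.
Overall mean = Σ (Nₕ/N)·x̄ₕ — weight by population share, not a simple average.
Σ Nₕx̄ₕ = 137338·56.2 + 26638·65.7 + 135607·11.8 + 92928·21.6 + 46326·57.8 + 58961·116.0 = 7718395.6 + 1750116.6 + 1600162.6 + 2007244.8 + 2677642.8 + 6839476 = 22593038.4.
Divide by N: 22593038.4 / 497798 = 45.3860... → 45.39.

45.39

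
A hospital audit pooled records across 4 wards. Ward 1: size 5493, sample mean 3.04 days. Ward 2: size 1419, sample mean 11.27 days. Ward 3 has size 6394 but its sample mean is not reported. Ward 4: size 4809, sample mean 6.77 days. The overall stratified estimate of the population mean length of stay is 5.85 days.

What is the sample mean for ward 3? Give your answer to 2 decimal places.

N = 5493 + 1419 + 6394 + 4809 = 18115.
Overall total = μ·N = 5.85·18115 = 105972.75.
Subtract the known strata: 5493·3.04 + 1419·11.27 + 4809·6.77 = 65247.78.
Remaining total for ward 3: 105972.75 − 65247.78 = 40724.97.
Divide by its size: 40724.97 / 6394 = 6.3692... → 6.37.

6.37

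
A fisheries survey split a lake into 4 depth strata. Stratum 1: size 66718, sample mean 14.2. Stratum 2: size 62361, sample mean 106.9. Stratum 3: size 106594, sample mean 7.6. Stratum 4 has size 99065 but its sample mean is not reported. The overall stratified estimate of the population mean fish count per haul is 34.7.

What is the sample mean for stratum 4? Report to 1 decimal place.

N = 66718 + 62361 + 106594 + 99065 = 334738.
Overall total = μ·N = 34.7·334738 = 11615408.6.
Subtract the known strata: 66718·14.2 + 62361·106.9 + 106594·7.6 = 8423900.9.
Remaining total for stratum 4: 11615408.6 − 8423900.9 = 3191507.7.
Divide by its size: 3191507.7 / 99065 = 32.216... → 32.2.

32.2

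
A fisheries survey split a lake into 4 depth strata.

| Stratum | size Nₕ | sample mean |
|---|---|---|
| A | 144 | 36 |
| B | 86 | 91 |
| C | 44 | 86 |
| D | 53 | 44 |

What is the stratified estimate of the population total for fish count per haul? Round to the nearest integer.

19126

Population total = Σ Nₕ·x̄ₕ (each stratum's size times its mean).
144·36 + 86·91 + 44·86 + 53·44 = 5184 + 7826 + 3784 + 2332 = 19126.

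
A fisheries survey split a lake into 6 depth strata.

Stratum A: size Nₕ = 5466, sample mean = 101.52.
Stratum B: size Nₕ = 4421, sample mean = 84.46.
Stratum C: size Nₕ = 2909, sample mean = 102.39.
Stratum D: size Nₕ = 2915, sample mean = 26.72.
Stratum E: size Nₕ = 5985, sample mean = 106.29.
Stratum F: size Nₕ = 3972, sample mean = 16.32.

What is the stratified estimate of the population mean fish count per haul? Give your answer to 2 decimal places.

N = 5466 + 4421 + 2909 + 2915 + 5985 + 3972 = 25668.
The stratified mean weights each stratum mean by its population share Nₕ/N.
Σ Nₕx̄ₕ = 5466·101.52 + 4421·84.46 + 2909·102.39 + 2915·26.72 + 5985·106.29 + 3972·16.32 = 554908.32 + 373397.66 + 297852.51 + 77888.8 + 636145.65 + 64823.04 = 2005015.98.
Divide by N: 2005015.98 / 25668 = 78.1134... → 78.11.

78.11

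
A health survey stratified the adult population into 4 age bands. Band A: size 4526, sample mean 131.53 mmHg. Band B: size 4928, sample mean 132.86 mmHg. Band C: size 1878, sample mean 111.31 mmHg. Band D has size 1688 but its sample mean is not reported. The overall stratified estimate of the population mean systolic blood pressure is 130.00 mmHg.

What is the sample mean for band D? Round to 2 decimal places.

N = 4526 + 4928 + 1878 + 1688 = 13020.
Overall total = μ·N = 130.00·13020 = 1692600.
Subtract the known strata: 4526·131.53 + 4928·132.86 + 1878·111.31 = 1459079.04.
Remaining total for band D: 1692600 − 1459079.04 = 233520.96.
Divide by its size: 233520.96 / 1688 = 138.3418... → 138.34.

138.34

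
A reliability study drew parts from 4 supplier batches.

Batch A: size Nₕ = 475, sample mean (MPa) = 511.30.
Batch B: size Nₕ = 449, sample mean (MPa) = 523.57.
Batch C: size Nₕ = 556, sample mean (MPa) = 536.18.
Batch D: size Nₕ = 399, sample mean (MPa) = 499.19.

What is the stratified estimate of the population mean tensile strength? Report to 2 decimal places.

519.02

x̄_st = (Σ Nₕx̄ₕ) / (Σ Nₕ) = (475·511.30 + 449·523.57 + 556·536.18 + 399·499.19) / 1879
= 975243.32 / 1879 = 519.0225... → 519.02.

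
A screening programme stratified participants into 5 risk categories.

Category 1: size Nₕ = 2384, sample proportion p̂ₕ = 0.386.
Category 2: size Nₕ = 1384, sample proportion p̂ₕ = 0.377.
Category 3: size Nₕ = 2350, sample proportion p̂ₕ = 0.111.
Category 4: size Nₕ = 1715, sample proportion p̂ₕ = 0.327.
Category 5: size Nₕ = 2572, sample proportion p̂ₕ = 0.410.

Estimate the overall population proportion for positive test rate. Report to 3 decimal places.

0.319

N = 2384 + 1384 + 2350 + 1715 + 2572 = 10405.
Overall proportion = Σ (Nₕ/N)·p̂ₕ.
Σ Nₕp̂ₕ = 920.224 + 521.768 + 260.85 + 560.805 + 1054.52 = 3318.167.
3318.167 / 10405 = 0.31890... → 0.319.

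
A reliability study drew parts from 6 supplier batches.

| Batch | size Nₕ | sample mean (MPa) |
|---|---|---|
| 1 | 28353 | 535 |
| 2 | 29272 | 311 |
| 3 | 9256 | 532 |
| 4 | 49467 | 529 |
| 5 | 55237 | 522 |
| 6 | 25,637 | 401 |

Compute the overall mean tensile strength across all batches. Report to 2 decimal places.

N = 28353 + 29272 + 9256 + 49467 + 55237 + 25637 = 197222.
Weight each subgroup mean by Nₕ/N and sum.
Σ Nₕx̄ₕ = 28353·535 + 29272·311 + 9256·532 + 49467·529 + 55237·522 + 25637·401 = 15168855 + 9103592 + 4924192 + 26168043 + 28833714 + 10280437 = 94478833.
Divide by N: 94478833 / 197222 = 479.0481... → 479.05.

479.05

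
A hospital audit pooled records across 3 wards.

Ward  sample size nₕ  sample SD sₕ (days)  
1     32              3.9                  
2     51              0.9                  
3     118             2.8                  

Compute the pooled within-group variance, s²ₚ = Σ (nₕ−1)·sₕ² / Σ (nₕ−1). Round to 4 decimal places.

Degrees of freedom: 31 + 50 + 117 = 198.
Σ(nₕ−1)sₕ² = 31·15.21 + 50·0.81 + 117·7.84 = 1429.29.
s²ₚ = 1429.29 / 198 = 7.218636... → 7.2186.

7.2186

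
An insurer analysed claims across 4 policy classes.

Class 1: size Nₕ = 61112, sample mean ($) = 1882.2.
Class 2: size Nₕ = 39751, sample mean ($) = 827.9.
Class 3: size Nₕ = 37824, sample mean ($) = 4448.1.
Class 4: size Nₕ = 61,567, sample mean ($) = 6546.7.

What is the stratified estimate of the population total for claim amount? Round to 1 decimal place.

719240472.6

1: 61112·1882.2 = 115025006.4
2: 39751·827.9 = 32909852.9
3: 37824·4448.1 = 168244934.4
4: 61567·6546.7 = 403060678.9
τ̂ = Σ Nₕx̄ₕ = 719240472.6.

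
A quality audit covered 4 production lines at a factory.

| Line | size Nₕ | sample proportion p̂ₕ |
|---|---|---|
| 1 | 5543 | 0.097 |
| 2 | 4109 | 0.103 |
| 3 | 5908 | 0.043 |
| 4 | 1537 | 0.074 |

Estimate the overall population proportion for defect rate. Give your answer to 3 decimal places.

Wₕ = Nₕ/N with N = 17097: 0.3242, 0.2403, 0.3456, 0.0899.
p̂_st = 0.3242·0.097 + 0.2403·0.103 + 0.3456·0.043 + 0.0899·0.074 ≈ 0.07771... → 0.078.

0.078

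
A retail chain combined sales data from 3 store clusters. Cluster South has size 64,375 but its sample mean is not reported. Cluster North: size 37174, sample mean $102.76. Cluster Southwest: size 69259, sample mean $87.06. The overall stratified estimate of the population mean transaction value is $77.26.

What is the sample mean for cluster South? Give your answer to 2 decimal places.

N = 64375 + 37174 + 69259 = 170808.
Overall total = μ·N = 77.26·170808 = 13196626.08.
Subtract the known strata: 37174·102.76 + 69259·87.06 = 9849688.78.
Remaining total for cluster South: 13196626.08 − 9849688.78 = 3346937.3.
Divide by its size: 3346937.3 / 64375 = 51.9913... → 51.99.

51.99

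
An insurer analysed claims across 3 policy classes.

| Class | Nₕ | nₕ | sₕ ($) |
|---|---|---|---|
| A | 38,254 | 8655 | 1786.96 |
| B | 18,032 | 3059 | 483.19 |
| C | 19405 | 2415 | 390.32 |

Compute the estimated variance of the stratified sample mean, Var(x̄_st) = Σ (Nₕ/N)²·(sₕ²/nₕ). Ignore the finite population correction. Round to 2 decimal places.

N = 75691; Wₕ = Nₕ/N.
class A: (38254/75691)²·1786.96²/8655 = 94.23838
class B: (18032/75691)²·483.19²/3059 = 4.33167
class C: (19405/75691)²·390.32²/2415 = 4.14632
Sum = 102.71638 → 102.72.

102.72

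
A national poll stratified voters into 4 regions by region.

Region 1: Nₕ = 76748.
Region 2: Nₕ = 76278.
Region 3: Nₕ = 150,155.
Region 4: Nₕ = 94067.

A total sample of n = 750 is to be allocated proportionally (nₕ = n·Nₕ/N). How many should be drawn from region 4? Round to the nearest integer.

178

N = 76748 + 76278 + 150155 + 94067 = 397248.
n_4 = 750·94067/397248 = 177.597... → 178.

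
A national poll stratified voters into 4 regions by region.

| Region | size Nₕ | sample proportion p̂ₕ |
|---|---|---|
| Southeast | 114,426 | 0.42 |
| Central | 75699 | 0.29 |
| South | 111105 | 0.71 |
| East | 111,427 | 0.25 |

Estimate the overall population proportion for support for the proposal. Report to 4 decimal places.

Wₕ = Nₕ/N with N = 412657: 0.2773, 0.1834, 0.2692, 0.2700.
p̂_st = 0.2773·0.42 + 0.1834·0.29 + 0.2692·0.71 + 0.2700·0.25 ≈ 0.428329... → 0.4283.

0.4283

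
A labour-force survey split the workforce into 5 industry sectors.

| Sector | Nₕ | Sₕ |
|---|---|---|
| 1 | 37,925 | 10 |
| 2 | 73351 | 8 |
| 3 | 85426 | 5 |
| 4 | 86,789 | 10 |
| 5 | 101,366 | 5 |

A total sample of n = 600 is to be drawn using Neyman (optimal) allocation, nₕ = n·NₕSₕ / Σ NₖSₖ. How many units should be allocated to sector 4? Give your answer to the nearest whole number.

188

Σ NₕSₕ = 37925·10 + 73351·8 + 85426·5 + 86789·10 + 101366·5 = 2767908.
Share for 4: 867890/2767908 = 0.31355.
n_4 = 600 × 0.31355 = 188.133... → 188.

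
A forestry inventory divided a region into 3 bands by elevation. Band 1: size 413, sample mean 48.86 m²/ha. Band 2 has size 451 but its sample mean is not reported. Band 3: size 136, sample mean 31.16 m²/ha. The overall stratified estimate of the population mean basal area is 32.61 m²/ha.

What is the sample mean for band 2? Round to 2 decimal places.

18.17

Σ Nₕx̄ₕ = N·μ, so 451·x̄_2 = 1000·32.61 − (413·48.86 + 136·31.16).
= 32610 − 24416.94 = 8193.06.
x̄_2 = 8193.06 / 451 = 18.1664... → 18.17.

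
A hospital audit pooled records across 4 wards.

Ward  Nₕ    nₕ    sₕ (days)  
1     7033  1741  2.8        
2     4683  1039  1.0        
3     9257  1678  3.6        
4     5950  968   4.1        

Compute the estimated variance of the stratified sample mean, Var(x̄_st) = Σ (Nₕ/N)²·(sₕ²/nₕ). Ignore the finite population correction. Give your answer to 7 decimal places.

N = 26923. Term for each stratum: Wₕ²sₕ²/nₕ.
Var(x̄_st) = 0.0003072923 + 0.0000291196 + 0.0009130755 + 0.0008481631 = 0.0020976505 → 0.0020977.

0.0020977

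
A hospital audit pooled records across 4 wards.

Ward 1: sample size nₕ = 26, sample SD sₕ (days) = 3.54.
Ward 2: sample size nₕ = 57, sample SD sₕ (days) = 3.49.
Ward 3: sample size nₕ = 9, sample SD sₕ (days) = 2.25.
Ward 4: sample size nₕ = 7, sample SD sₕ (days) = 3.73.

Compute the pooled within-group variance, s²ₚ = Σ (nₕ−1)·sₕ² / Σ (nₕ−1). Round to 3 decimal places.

Degrees of freedom: 25 + 56 + 8 + 6 = 95.
Σ(nₕ−1)sₕ² = 25·12.5316 + 56·12.1801 + 8·5.0625 + 6·13.9129 = 1119.353.
s²ₚ = 1119.353 / 95 = 11.78266... → 11.783.

11.783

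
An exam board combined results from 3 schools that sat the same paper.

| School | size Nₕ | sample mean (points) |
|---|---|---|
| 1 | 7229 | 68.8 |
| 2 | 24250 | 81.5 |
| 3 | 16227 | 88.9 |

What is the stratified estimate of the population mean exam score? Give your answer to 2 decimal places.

82.09

x̄_st = (Σ Nₕx̄ₕ) / (Σ Nₕ) = (7229·68.8 + 24250·81.5 + 16227·88.9) / 47706
= 3916310.5 / 47706 = 82.0926... → 82.09.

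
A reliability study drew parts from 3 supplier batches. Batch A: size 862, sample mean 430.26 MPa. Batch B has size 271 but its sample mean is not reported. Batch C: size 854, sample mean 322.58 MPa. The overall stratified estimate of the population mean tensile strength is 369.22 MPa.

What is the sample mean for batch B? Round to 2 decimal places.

Σ Nₕx̄ₕ = N·μ, so 271·x̄_B = 1987·369.22 − (862·430.26 + 854·322.58).
= 733640.14 − 646367.44 = 87272.7.
x̄_B = 87272.7 / 271 = 322.0395... → 322.04.

322.04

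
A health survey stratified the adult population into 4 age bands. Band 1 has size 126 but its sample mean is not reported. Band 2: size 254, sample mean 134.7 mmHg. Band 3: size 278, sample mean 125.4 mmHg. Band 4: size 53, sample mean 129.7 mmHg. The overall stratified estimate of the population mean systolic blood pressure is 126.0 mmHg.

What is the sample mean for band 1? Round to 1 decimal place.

N = 126 + 254 + 278 + 53 = 711.
Overall total = μ·N = 126.0·711 = 89586.
Subtract the known strata: 254·134.7 + 278·125.4 + 53·129.7 = 75949.1.
Remaining total for band 1: 89586 − 75949.1 = 13636.9.
Divide by its size: 13636.9 / 126 = 108.229... → 108.2.

108.2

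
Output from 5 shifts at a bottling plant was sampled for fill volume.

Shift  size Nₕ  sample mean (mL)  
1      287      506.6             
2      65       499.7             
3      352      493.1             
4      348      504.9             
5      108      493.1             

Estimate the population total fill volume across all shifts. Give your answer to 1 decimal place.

580405.9

Population total = Σ Nₕ·x̄ₕ (each stratum's size times its mean).
287·506.6 + 65·499.7 + 352·493.1 + 348·504.9 + 108·493.1 = 145394.2 + 32480.5 + 173571.2 + 175705.2 + 53254.8 = 580405.9.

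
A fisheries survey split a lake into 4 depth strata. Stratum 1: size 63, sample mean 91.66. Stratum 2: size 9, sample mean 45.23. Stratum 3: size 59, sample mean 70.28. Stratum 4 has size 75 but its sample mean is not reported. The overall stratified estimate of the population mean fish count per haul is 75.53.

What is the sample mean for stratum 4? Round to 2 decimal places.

69.75

N = 63 + 9 + 59 + 75 = 206.
Overall total = μ·N = 75.53·206 = 15559.18.
Subtract the known strata: 63·91.66 + 9·45.23 + 59·70.28 = 10328.17.
Remaining total for stratum 4: 15559.18 − 10328.17 = 5231.01.
Divide by its size: 5231.01 / 75 = 69.7468 → 69.75.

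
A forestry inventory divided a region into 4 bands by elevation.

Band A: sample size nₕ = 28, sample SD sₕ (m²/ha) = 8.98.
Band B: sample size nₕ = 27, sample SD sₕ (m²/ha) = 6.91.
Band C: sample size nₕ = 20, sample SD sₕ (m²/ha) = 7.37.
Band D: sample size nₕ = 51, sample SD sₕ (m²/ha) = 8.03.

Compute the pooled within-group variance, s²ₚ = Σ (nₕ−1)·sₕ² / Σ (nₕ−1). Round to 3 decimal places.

Degrees of freedom: 27 + 26 + 19 + 50 = 122.
Σ(nₕ−1)sₕ² = 27·80.6404 + 26·47.7481 + 19·54.3169 + 50·64.4809 = 7674.8075.
s²ₚ = 7674.8075 / 122 = 62.90826... → 62.908.

62.908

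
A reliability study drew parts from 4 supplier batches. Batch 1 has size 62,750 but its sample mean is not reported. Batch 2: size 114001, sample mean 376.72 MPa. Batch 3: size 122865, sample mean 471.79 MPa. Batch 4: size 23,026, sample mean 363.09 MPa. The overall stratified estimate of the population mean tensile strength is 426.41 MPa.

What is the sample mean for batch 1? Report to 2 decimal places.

451.07

N = 62750 + 114001 + 122865 + 23026 = 322642.
Overall total = μ·N = 426.41·322642 = 137577775.22.
Subtract the known strata: 114001·376.72 + 122865·471.79 + 23026·363.09 = 109273445.41.
Remaining total for batch 1: 137577775.22 − 109273445.41 = 28304329.81.
Divide by its size: 28304329.81 / 62750 = 451.0650... → 451.07.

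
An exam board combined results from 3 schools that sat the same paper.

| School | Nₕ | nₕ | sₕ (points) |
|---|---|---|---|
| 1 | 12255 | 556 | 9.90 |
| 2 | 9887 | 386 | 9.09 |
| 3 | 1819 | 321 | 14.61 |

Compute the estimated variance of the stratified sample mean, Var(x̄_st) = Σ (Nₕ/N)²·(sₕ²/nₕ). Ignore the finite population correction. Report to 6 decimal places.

N = 23961. Term for each stratum: Wₕ²sₕ²/nₕ.
Var(x̄_st) = 0.046111829 + 0.036446821 + 0.003832224 = 0.086390874 → 0.086391.

0.086391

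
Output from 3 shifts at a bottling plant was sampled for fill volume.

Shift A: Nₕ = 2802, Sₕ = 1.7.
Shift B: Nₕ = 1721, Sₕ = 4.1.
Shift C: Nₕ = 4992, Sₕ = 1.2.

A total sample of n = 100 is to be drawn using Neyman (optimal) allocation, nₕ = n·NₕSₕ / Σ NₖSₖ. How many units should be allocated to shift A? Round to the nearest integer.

Σ NₕSₕ = 2802·1.7 + 1721·4.1 + 4992·1.2 = 17809.9.
Share for A: 4763.4/17809.9 = 0.26746.
n_A = 100 × 0.26746 = 26.746... → 27.

27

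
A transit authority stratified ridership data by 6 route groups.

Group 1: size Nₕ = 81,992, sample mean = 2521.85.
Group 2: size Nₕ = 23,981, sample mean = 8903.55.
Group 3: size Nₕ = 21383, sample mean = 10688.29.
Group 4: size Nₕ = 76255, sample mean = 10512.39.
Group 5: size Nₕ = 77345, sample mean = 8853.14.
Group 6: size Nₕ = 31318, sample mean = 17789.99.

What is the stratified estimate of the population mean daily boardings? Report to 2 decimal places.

N = 81992 + 23981 + 21383 + 76255 + 77345 + 31318 = 312274.
Weight each subgroup mean by Nₕ/N and sum.
Σ Nₕx̄ₕ = 81992·2521.85 + 23981·8903.55 + 21383·10688.29 + 76255·10512.39 + 77345·8853.14 + 31318·17789.99 = 206771525.2 + 213516032.55 + 228547705.07 + 801622299.45 + 684746113.3 + 557146906.82 = 2692350582.39.
Divide by N: 2692350582.39 / 312274 = 8621.7571... → 8621.76.

8621.76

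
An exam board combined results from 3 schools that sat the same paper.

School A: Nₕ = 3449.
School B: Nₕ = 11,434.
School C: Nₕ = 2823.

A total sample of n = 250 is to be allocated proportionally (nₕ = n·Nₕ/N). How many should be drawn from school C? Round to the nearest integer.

N = 3449 + 11434 + 2823 = 17706.
n_C = 250·2823/17706 = 39.859... → 40.

40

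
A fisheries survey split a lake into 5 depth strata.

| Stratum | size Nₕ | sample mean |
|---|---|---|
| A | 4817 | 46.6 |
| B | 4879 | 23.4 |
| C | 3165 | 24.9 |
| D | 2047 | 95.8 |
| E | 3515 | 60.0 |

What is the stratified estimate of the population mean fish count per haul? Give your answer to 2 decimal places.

N = 4817 + 4879 + 3165 + 2047 + 3515 = 18423.
The stratified mean weights each stratum mean by its population share Nₕ/N.
Σ Nₕx̄ₕ = 4817·46.6 + 4879·23.4 + 3165·24.9 + 2047·95.8 + 3515·60.0 = 224472.2 + 114168.6 + 78808.5 + 196102.6 + 210900 = 824451.9.
Divide by N: 824451.9 / 18423 = 44.7512... → 44.75.

44.75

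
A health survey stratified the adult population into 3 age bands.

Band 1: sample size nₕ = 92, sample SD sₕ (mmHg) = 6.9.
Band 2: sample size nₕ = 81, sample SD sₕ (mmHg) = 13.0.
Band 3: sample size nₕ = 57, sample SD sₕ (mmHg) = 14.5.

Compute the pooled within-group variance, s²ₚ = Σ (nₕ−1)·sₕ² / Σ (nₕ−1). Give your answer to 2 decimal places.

130.51

Degrees of freedom: 91 + 80 + 56 = 227.
Σ(nₕ−1)sₕ² = 91·47.61 + 80·169 + 56·210.25 = 29626.51.
s²ₚ = 29626.51 / 227 = 130.5133... → 130.51.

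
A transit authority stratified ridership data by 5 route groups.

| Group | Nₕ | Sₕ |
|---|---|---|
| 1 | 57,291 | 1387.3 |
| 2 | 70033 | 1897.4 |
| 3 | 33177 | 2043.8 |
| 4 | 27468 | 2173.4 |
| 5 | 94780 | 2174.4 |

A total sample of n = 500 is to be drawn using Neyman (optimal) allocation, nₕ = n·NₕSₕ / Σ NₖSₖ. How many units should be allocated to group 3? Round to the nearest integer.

62

Σ NₕSₕ = 57291·1387.3 + 70033·1897.4 + 33177·2043.8 + 27468·2173.4 + 94780·2174.4 = 545956154.3.
Share for 3: 67807152.6/545956154.3 = 0.12420.
n_3 = 500 × 0.12420 = 62.099... → 62.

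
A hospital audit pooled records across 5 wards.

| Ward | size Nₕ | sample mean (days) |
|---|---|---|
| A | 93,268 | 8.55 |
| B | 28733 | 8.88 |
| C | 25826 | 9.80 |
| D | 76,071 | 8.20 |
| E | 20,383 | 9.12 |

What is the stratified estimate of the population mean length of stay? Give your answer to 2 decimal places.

8.66

x̄_st = (Σ Nₕx̄ₕ) / (Σ Nₕ) = (93268·8.55 + 28733·8.88 + 25826·9.80 + 76071·8.20 + 20383·9.12) / 244281
= 2115360.4 / 244281 = 8.6595... → 8.66.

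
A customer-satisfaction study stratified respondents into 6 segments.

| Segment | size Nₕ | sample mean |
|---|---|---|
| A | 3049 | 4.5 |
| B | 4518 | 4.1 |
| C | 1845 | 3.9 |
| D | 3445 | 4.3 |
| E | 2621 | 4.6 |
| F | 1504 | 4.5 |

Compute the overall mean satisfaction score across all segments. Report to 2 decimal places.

x̄_st = (Σ Nₕx̄ₕ) / (Σ Nₕ) = (3049·4.5 + 4518·4.1 + 1845·3.9 + 3445·4.3 + 2621·4.6 + 1504·4.5) / 16982
= 73077.9 / 16982 = 4.3033... → 4.30.

4.30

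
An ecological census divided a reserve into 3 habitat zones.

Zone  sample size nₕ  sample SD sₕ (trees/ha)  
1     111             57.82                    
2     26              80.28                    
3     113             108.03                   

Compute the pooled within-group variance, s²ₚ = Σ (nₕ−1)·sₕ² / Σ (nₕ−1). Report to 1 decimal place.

1: (111−1)·57.82² = 110·3343.1524 = 367746.764
2: (26−1)·80.28² = 25·6444.8784 = 161121.96
3: (113−1)·108.03² = 112·11670.4809 = 1307093.8608
Numerator = 1835962.5848; denominator = Σ(nₕ−1) = 247.
s²ₚ = 1835962.5848/247 = 7433.047... → 7433.0.

7433.0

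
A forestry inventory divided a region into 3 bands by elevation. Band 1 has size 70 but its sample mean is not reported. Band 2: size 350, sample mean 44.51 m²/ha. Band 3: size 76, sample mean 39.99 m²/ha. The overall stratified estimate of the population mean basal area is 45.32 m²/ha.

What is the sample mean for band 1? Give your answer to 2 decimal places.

Σ Nₕx̄ₕ = N·μ, so 70·x̄_1 = 496·45.32 − (350·44.51 + 76·39.99).
= 22478.72 − 18617.74 = 3860.98.
x̄_1 = 3860.98 / 70 = 55.1569... → 55.16.

55.16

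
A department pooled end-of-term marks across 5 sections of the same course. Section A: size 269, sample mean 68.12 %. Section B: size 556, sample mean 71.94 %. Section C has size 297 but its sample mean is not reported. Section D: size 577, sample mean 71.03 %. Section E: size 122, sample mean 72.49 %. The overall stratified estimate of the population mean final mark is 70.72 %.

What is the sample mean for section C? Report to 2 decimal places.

Σ Nₕx̄ₕ = N·μ, so 297·x̄_C = 1821·70.72 − (269·68.12 + 556·71.94 + 577·71.03 + 122·72.49).
= 128781.12 − 108151.01 = 20630.11.
x̄_C = 20630.11 / 297 = 69.4616... → 69.46.

69.46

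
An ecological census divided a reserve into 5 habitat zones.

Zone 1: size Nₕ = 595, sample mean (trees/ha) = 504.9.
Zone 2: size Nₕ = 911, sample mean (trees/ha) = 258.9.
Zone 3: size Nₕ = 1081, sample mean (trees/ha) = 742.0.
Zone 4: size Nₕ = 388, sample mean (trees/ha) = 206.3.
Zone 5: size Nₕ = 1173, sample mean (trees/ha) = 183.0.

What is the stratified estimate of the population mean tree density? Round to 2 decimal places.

x̄_st = (Σ Nₕx̄ₕ) / (Σ Nₕ) = (595·504.9 + 911·258.9 + 1081·742.0 + 388·206.3 + 1173·183.0) / 4148
= 1633078.8 / 4148 = 393.7027... → 393.70.

393.70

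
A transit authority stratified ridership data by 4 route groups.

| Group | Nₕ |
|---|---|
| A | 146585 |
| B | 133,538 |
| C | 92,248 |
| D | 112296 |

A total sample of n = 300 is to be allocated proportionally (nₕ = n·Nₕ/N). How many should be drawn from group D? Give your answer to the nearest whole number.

70

Share of group D = 112296/484667 = 0.23170.
Allocate 300 × 0.23170 = 69.509... → 70.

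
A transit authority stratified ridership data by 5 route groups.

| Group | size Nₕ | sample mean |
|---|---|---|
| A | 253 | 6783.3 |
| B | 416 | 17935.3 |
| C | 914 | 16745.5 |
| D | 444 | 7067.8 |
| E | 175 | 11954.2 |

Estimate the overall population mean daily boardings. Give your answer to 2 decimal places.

13493.52

x̄_st = (Σ Nₕx̄ₕ) / (Σ Nₕ) = (253·6783.3 + 416·17935.3 + 914·16745.5 + 444·7067.8 + 175·11954.2) / 2202
= 29712734.9 / 2202 = 13493.5218... → 13493.52.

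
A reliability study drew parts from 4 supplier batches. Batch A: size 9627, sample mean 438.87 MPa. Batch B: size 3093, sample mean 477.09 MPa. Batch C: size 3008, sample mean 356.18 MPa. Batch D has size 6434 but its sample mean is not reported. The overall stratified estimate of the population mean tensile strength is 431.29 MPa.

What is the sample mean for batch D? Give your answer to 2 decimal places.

433.05

N = 9627 + 3093 + 3008 + 6434 = 22162.
Overall total = μ·N = 431.29·22162 = 9558248.98.
Subtract the known strata: 9627·438.87 + 3093·477.09 + 3008·356.18 = 6772030.3.
Remaining total for batch D: 9558248.98 − 6772030.3 = 2786218.68.
Divide by its size: 2786218.68 / 6434 = 433.0461... → 433.05.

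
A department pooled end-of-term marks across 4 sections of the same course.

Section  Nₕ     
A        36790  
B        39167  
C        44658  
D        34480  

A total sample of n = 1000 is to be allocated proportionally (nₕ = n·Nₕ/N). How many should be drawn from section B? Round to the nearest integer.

N = 36790 + 39167 + 44658 + 34480 = 155095.
n_B = 1000·39167/155095 = 252.536... → 253.

253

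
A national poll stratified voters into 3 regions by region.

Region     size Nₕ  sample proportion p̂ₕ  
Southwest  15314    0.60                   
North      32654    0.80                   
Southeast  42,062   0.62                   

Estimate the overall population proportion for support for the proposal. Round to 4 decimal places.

0.6819

N = 15314 + 32654 + 42062 = 90030.
Overall proportion = Σ (Nₕ/N)·p̂ₕ.
Σ Nₕp̂ₕ = 9188.4 + 26123.2 + 26078.44 = 61390.04.
61390.04 / 90030 = 0.681884... → 0.6819.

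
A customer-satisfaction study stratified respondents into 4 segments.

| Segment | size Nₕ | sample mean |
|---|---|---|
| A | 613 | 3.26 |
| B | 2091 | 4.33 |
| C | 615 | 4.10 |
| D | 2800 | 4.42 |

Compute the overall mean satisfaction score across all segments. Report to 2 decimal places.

4.24

x̄_st = (Σ Nₕx̄ₕ) / (Σ Nₕ) = (613·3.26 + 2091·4.33 + 615·4.10 + 2800·4.42) / 6119
= 25949.91 / 6119 = 4.2409... → 4.24.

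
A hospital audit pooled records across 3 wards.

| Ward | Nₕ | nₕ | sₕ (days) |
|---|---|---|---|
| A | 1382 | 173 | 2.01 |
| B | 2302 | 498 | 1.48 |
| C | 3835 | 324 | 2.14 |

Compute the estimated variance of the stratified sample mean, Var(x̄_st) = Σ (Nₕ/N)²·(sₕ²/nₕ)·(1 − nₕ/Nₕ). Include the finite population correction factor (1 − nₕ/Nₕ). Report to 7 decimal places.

0.0043796

N = 7519; Wₕ = Nₕ/N.
ward A: (1382/7519)²·2.01²/173·(1 − 173/1382) = 0.0006901765
ward B: (2302/7519)²·1.48²/498·(1 − 498/2302) = 0.0003230842
ward C: (3835/7519)²·2.14²/324·(1 − 324/3835) = 0.0033663446
Sum = 0.0043796053 → 0.0043796.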